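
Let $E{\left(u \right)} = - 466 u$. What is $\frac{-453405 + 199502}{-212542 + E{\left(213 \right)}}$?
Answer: $\frac{253903}{311800} \approx 0.81431$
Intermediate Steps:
$\frac{-453405 + 199502}{-212542 + E{\left(213 \right)}} = \frac{-453405 + 199502}{-212542 - 99258} = - \frac{253903}{-212542 - 99258} = - \frac{253903}{-311800} = \left(-253903\right) \left(- \frac{1}{311800}\right) = \frac{253903}{311800}$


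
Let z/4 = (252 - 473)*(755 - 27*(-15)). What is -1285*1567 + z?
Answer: -3039035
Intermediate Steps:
z = -1025440 (z = 4*((252 - 473)*(755 - 27*(-15))) = 4*(-221*(755 + 405)) = 4*(-221*1160) = 4*(-256360) = -1025440)
-1285*1567 + z = -1285*1567 - 1025440 = -2013595 - 1025440 = -3039035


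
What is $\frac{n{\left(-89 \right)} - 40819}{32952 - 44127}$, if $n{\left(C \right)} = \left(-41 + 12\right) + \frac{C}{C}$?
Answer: $\frac{40847}{11175} \approx 3.6552$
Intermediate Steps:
$n{\left(C \right)} = -28$ ($n{\left(C \right)} = -29 + 1 = -28$)
$\frac{n{\left(-89 \right)} - 40819}{32952 - 44127} = \frac{-28 - 40819}{32952 - 44127} = - \frac{40847}{-11175} = \left(-40847\right) \left(- \frac{1}{11175}\right) = \frac{40847}{11175}$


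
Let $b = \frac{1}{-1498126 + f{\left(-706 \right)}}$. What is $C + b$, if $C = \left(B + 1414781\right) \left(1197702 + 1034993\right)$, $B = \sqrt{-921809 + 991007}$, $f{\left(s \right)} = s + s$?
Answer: $\frac{4736702343389764709}{1499538} + 2232695 \sqrt{69198} \approx 3.1594 \cdot 10^{12}$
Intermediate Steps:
$f{\left(s \right)} = 2 s$
$B = \sqrt{69198} \approx 263.06$
$b = - \frac{1}{1499538}$ ($b = \frac{1}{-1498126 + 2 \left(-706\right)} = \frac{1}{-1498126 - 1412} = \frac{1}{-1499538} = - \frac{1}{1499538} \approx -6.6687 \cdot 10^{-7}$)
$C = 3158774464795 + 2232695 \sqrt{69198}$ ($C = \left(\sqrt{69198} + 1414781\right) \left(1197702 + 1034993\right) = \left(1414781 + \sqrt{69198}\right) 2232695 = 3158774464795 + 2232695 \sqrt{69198} \approx 3.1594 \cdot 10^{12}$)
$C + b = \left(3158774464795 + 2232695 \sqrt{69198}\right) - \frac{1}{1499538} = \frac{4736702343389764709}{1499538} + 2232695 \sqrt{69198}$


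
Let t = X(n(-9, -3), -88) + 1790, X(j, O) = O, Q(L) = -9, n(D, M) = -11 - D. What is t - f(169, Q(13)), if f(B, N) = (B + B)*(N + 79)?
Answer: -21958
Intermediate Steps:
f(B, N) = 2*B*(79 + N) (f(B, N) = (2*B)*(79 + N) = 2*B*(79 + N))
t = 1702 (t = -88 + 1790 = 1702)
t - f(169, Q(13)) = 1702 - 2*169*(79 - 9) = 1702 - 2*169*70 = 1702 - 1*23660 = 1702 - 23660 = -21958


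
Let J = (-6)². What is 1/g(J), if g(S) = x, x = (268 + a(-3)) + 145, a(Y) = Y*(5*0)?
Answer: 1/413 ≈ 0.0024213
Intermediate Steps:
a(Y) = 0 (a(Y) = Y*0 = 0)
J = 36
x = 413 (x = (268 + 0) + 145 = 268 + 145 = 413)
g(S) = 413
1/g(J) = 1/413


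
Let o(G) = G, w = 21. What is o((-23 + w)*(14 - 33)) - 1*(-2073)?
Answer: 2111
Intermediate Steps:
o((-23 + w)*(14 - 33)) - 1*(-2073) = (-23 + 21)*(14 - 33) - 1*(-2073) = -2*(-19) + 2073 = 38 + 2073 = 2111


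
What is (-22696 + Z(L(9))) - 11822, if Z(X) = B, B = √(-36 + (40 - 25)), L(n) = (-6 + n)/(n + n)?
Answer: -34518 + I*√21 ≈ -34518.0 + 4.5826*I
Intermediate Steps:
L(n) = (-6 + n)/(2*n) (L(n) = (-6 + n)/((2*n)) = (-6 + n)*(1/(2*n)) = (-6 + n)/(2*n))
B = I*√21 (B = √(-36 + 15) = √(-21) = I*√21 ≈ 4.5826*I)
Z(X) = I*√21
(-22696 + Z(L(9))) - 11822 = (-22696 + I*√21) - 11822 = -34518 + I*√21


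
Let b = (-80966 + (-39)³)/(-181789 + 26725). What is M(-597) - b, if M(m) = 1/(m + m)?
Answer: -27942559/30857736 ≈ -0.90553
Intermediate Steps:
M(m) = 1/(2*m)
b = 140285/155064 (b = (-80966 - 59319)/(-155064) = -140285*(-1/155064) = 140285/155064 ≈ 0.90469)
M(-597) - b = (½)/(-597) - 1*140285/155064 = (½)*(-1/597) - 140285/155064 = -1/1194 - 140285/155064 = -27942559/30857736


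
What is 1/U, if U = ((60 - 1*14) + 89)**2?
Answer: 1/18225 ≈ 5.4870e-5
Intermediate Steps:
U = 18225 (U = ((60 - 14) + 89)**2 = (46 + 89)**2 = 135**2 = 18225)
1/U = 1/18225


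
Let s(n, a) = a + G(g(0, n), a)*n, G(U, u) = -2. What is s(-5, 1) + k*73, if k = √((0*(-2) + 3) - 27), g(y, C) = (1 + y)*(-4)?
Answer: 11 + 146*I*√6 ≈ 11.0 + 357.63*I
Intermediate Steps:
g(y, C) = -4 - 4*y
k = 2*I*√6 (k = √((0 + 3) - 27) = √(3 - 27) = √(-24) = 2*I*√6 ≈ 4.899*I)
s(n, a) = a - 2*n
s(-5, 1) + k*73 = (1 - 2*(-5)) + (2*I*√6)*73 = (1 + 10) + 146*I*√6 = 11 + 146*I*√6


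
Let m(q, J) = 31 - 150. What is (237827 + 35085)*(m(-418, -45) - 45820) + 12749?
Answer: -12537291619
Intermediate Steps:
m(q, J) = -119
(237827 + 35085)*(m(-418, -45) - 45820) + 12749 = (237827 + 35085)*(-119 - 45820) + 12749 = 272912*(-45939) + 12749 = -12537304368 + 12749 = -12537291619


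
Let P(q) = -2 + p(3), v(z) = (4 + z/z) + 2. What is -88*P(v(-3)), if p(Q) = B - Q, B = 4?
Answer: 88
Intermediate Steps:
p(Q) = 4 - Q
v(z) = 7 (v(z) = (4 + 1) + 2 = 5 + 2 = 7)
P(q) = -1 (P(q) = -2 + (4 - 1*3) = -2 + (4 - 3) = -2 + 1 = -1)
-88*P(v(-3)) = -88*(-1) = 88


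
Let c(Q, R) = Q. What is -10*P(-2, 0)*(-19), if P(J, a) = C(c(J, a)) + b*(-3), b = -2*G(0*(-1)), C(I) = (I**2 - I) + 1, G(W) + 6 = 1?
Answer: -4370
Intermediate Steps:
G(W) = -5 (G(W) = -6 + 1 = -5)
C(I) = 1 + I**2 - I
b = 10 (b = -2*(-5) = 10)
P(J, a) = -29 + J**2 - J (P(J, a) = (1 + J**2 - J) + 10*(-3) = (1 + J**2 - J) - 30 = -29 + J**2 - J)
-10*P(-2, 0)*(-19) = -10*(-29 + (-2)**2 - 1*(-2))*(-19) = -10*(-29 + 4 + 2)*(-19) = -10*(-23)*(-19) = 230*(-19) = -4370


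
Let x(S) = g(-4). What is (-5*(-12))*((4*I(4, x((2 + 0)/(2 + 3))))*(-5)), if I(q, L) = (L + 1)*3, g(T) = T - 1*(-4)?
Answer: -3600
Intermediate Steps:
g(T) = 4 + T (g(T) = T + 4 = 4 + T)
x(S) = 0 (x(S) = 4 - 4 = 0)
I(q, L) = 3 + 3*L (I(q, L) = (1 + L)*3 = 3 + 3*L)
(-5*(-12))*((4*I(4, x((2 + 0)/(2 + 3))))*(-5)) = (-5*(-12))*((4*(3 + 3*0))*(-5)) = 60*((4*(3 + 0))*(-5)) = 60*((4*3)*(-5)) = 60*(12*(-5)) = 60*(-60) = -3600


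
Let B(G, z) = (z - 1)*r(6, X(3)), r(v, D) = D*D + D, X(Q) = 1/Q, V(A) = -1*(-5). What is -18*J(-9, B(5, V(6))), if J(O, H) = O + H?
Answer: 130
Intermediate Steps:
V(A) = 5
r(v, D) = D + D² (r(v, D) = D² + D = D + D²)
B(G, z) = -4/9 + 4*z/9 (B(G, z) = (z - 1)*((1 + 1/3)/3) = (-1 + z)*((1 + ⅓)/3) = (-1 + z)*((⅓)*(4/3)) = (-1 + z)*(4/9) = -4/9 + 4*z/9)
J(O, H) = H + O
-18*J(-9, B(5, V(6))) = -18*((-4/9 + (4/9)*5) - 9) = -18*((-4/9 + 20/9) - 9) = -18*(16/9 - 9) = -18*(-65/9) = 130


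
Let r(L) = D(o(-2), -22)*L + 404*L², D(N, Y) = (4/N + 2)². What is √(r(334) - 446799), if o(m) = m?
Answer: 5*√1784873 ≈ 6680.0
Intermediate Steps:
D(N, Y) = (2 + 4/N)²
r(L) = 404*L² (r(L) = (4*(2 - 2)²/(-2)²)*L + 404*L² = (4*(¼)*0²)*L + 404*L² = (4*(¼)*0)*L + 404*L² = 0*L + 404*L² = 0 + 404*L² = 404*L²)
√(r(334) - 446799) = √(404*334² - 446799) = √(404*111556 - 446799) = √(45068624 - 446799) = √44621825 = 5*√1784873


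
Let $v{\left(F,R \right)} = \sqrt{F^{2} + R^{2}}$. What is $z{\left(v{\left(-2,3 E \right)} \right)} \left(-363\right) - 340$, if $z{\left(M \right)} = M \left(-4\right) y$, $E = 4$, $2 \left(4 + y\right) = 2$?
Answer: $-340 - 8712 \sqrt{37} \approx -53333.0$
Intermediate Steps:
$y = -3$ ($y = -4 + \frac{1}{2} \cdot 2 = -4 + 1 = -3$)
$z{\left(M \right)} = 12 M$ ($z{\left(M \right)} = M \left(-4\right) \left(-3\right) = - 4 M \left(-3\right) = 12 M$)
$z{\left(v{\left(-2,3 E \right)} \right)} \left(-363\right) - 340 = 12 \sqrt{\left(-2\right)^{2} + \left(3 \cdot 4\right)^{2}} \left(-363\right) - 340 = 12 \sqrt{4 + 12^{2}} \left(-363\right) - 340 = 12 \sqrt{4 + 144} \left(-363\right) - 340 = 12 \sqrt{148} \left(-363\right) - 340 = 12 \cdot 2 \sqrt{37} \left(-363\right) - 340 = 24 \sqrt{37} \left(-363\right) - 340 = - 8712 \sqrt{37} - 340 = -340 - 8712 \sqrt{37}$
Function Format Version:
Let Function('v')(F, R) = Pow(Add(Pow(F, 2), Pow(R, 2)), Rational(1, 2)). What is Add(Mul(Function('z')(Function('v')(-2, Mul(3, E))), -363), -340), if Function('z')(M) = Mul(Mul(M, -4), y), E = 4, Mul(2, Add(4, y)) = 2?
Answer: Add(-340, Mul(-8712, Pow(37, Rational(1, 2)))) ≈ -53333.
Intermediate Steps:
y = -3 (y = Add(-4, Mul(Rational(1, 2), 2)) = Add(-4, 1) = -3)
Function('z')(M) = Mul(12, M) (Function('z')(M) = Mul(Mul(M, -4), -3) = Mul(Mul(-4, M), -3) = Mul(12, M))
Add(Mul(Function('z')(Function('v')(-2, Mul(3, E))), -363), -340) = Add(Mul(Mul(12, Pow(Add(Pow(-2, 2), Pow(Mul(3, 4), 2)), Rational(1, 2))), -363), -340) = Add(Mul(Mul(12, Pow(Add(4, Pow(12, 2)), Rational(1, 2))), -363), -340) = Add(Mul(Mul(12, Pow(Add(4, 144), Rational(1, 2))), -363), -340) = Add(Mul(Mul(12, Pow(148, Rational(1, 2))), -363), -340) = Add(Mul(Mul(12, Mul(2, Pow(37, Rational(1, 2)))), -363), -340) = Add(Mul(Mul(24, Pow(37, Rational(1, 2))), -363), -340) = Add(Mul(-8712, Pow(37, Rational(1, 2))), -340) = Add(-340, Mul(-8712, Pow(37, Rational(1, 2))))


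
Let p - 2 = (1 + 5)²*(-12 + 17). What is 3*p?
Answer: 546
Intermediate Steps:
p = 182 (p = 2 + (1 + 5)²*(-12 + 17) = 2 + 6²*5 = 2 + 36*5 = 2 + 180 = 182)
3*p = 3*182 = 546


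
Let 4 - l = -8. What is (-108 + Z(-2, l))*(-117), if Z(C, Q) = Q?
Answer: 11232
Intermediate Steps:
l = 12 (l = 4 - 1*(-8) = 4 + 8 = 12)
(-108 + Z(-2, l))*(-117) = (-108 + 12)*(-117) = -96*(-117) = 11232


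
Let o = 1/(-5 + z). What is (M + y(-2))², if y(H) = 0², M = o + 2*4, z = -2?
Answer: 3025/49 ≈ 61.735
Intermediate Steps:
o = -⅐ (o = 1/(-5 - 2) = 1/(-7) = -⅐ ≈ -0.14286)
M = 55/7 (M = -⅐ + 2*4 = -⅐ + 8 = 55/7 ≈ 7.8571)
y(H) = 0
(M + y(-2))² = (55/7 + 0)² = (55/7)² = 3025/49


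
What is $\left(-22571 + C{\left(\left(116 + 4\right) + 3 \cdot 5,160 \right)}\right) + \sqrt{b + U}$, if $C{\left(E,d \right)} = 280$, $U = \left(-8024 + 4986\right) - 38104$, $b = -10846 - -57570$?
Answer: $-22291 + \sqrt{5582} \approx -22216.0$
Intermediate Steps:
$b = 46724$ ($b = -10846 + 57570 = 46724$)
$U = -41142$ ($U = -3038 - 38104 = -41142$)
$\left(-22571 + C{\left(\left(116 + 4\right) + 3 \cdot 5,160 \right)}\right) + \sqrt{b + U} = \left(-22571 + 280\right) + \sqrt{46724 - 41142} = -22291 + \sqrt{5582}$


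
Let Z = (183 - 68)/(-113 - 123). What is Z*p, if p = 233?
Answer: -26795/236 ≈ -113.54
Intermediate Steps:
Z = -115/236 (Z = 115/(-236) = 115*(-1/236) = -115/236 ≈ -0.48729)
Z*p = -115/236*233 = -26795/236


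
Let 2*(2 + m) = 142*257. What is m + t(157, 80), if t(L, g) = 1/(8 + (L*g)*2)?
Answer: 458460361/25128 ≈ 18245.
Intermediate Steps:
m = 18245 (m = -2 + (142*257)/2 = -2 + (½)*36494 = -2 + 18247 = 18245)
t(L, g) = 1/(8 + 2*L*g)
m + t(157, 80) = 18245 + 1/(2*(4 + 157*80)) = 18245 + 1/(2*(4 + 12560)) = 18245 + (½)/12564 = 18245 + (½)*(1/12564) = 18245 + 1/25128 = 458460361/25128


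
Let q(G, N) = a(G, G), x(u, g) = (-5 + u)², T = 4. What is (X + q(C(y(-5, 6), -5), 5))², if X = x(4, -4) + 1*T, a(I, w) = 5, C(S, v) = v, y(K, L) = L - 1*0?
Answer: 100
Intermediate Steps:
y(K, L) = L (y(K, L) = L + 0 = L)
q(G, N) = 5
X = 5 (X = (-5 + 4)² + 1*4 = (-1)² + 4 = 1 + 4 = 5)
(X + q(C(y(-5, 6), -5), 5))² = (5 + 5)² = 10² = 100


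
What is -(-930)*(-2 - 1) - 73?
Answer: -2863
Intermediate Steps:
-(-930)*(-2 - 1) - 73 = -(-930)*(-3) - 73 = -155*18 - 73 = -2790 - 73 = -2863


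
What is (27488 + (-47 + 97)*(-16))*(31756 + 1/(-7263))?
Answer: 2051807484992/2421 ≈ 8.4750e+8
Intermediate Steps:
(27488 + (-47 + 97)*(-16))*(31756 + 1/(-7263)) = (27488 + 50*(-16))*(31756 - 1/7263) = (27488 - 800)*(230643827/7263) = 26688*(230643827/7263) = 2051807484992/2421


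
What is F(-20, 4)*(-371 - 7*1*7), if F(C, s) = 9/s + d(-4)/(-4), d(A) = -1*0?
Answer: -945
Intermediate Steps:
d(A) = 0
F(C, s) = 9/s (F(C, s) = 9/s + 0/(-4) = 9/s + 0*(-¼) = 9/s + 0 = 9/s)
F(-20, 4)*(-371 - 7*1*7) = (9/4)*(-371 - 7*1*7) = (9*(¼))*(-371 - 7*7) = 9*(-371 - 49)/4 = (9/4)*(-420) = -945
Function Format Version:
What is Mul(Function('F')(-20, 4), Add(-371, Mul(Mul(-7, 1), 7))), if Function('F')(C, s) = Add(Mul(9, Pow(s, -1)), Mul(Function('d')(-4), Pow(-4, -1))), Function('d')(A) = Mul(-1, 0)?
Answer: -945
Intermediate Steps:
Function('d')(A) = 0
Function('F')(C, s) = Mul(9, Pow(s, -1)) (Function('F')(C, s) = Add(Mul(9, Pow(s, -1)), Mul(0, Pow(-4, -1))) = Add(Mul(9, Pow(s, -1)), Mul(0, Rational(-1, 4))) = Add(Mul(9, Pow(s, -1)), 0) = Mul(9, Pow(s, -1)))
Mul(Function('F')(-20, 4), Add(-371, Mul(Mul(-7, 1), 7))) = Mul(Mul(9, Pow(4, -1)), Add(-371, Mul(Mul(-7, 1), 7))) = Mul(Mul(9, Rational(1, 4)), Add(-371, Mul(-7, 7))) = Mul(Rational(9, 4), Add(-371, -49)) = Mul(Rational(9, 4), -420) = -945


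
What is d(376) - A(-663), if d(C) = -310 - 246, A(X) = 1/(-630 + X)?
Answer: -718907/1293 ≈ -556.00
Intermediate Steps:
d(C) = -556
d(376) - A(-663) = -556 - 1/(-630 - 663) = -556 - 1/(-1293) = -556 - 1*(-1/1293) = -556 + 1/1293 = -718907/1293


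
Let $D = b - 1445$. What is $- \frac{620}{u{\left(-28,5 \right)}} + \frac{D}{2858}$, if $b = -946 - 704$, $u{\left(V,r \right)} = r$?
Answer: $- \frac{357487}{2858} \approx -125.08$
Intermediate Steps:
$b = -1650$
$D = -3095$ ($D = -1650 - 1445 = -3095$)
$- \frac{620}{u{\left(-28,5 \right)}} + \frac{D}{2858} = - \frac{620}{5} - \frac{3095}{2858} = \left(-620\right) \frac{1}{5} - \frac{3095}{2858} = -124 - \frac{3095}{2858} = - \frac{357487}{2858}$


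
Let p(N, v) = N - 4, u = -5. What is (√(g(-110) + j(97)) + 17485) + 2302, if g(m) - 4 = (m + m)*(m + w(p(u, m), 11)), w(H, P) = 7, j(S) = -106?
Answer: 19787 + √22558 ≈ 19937.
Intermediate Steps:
p(N, v) = -4 + N
g(m) = 4 + 2*m*(7 + m) (g(m) = 4 + (m + m)*(m + 7) = 4 + (2*m)*(7 + m) = 4 + 2*m*(7 + m))
(√(g(-110) + j(97)) + 17485) + 2302 = (√((4 + 2*(-110)² + 14*(-110)) - 106) + 17485) + 2302 = (√((4 + 2*12100 - 1540) - 106) + 17485) + 2302 = (√((4 + 24200 - 1540) - 106) + 17485) + 2302 = (√(22664 - 106) + 17485) + 2302 = (√22558 + 17485) + 2302 = (17485 + √22558) + 2302 = 19787 + √22558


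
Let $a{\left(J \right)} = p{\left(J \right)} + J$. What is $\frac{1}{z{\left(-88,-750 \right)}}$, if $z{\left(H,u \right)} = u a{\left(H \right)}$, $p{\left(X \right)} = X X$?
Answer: $- \frac{1}{5742000} \approx -1.7416 \cdot 10^{-7}$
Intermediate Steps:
$p{\left(X \right)} = X^{2}$
$a{\left(J \right)} = J + J^{2}$ ($a{\left(J \right)} = J^{2} + J = J + J^{2}$)
$z{\left(H,u \right)} = H u \left(1 + H\right)$ ($z{\left(H,u \right)} = u H \left(1 + H\right) = H u \left(1 + H\right)$)
$\frac{1}{z{\left(-88,-750 \right)}} = \frac{1}{\left(-88\right) \left(-750\right) \left(1 - 88\right)} = \frac{1}{\left(-88\right) \left(-750\right) \left(-87\right)} = \frac{1}{-5742000} = - \frac{1}{5742000}$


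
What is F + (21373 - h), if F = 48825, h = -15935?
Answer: 86133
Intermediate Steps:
F + (21373 - h) = 48825 + (21373 - 1*(-15935)) = 48825 + (21373 + 15935) = 48825 + 37308 = 86133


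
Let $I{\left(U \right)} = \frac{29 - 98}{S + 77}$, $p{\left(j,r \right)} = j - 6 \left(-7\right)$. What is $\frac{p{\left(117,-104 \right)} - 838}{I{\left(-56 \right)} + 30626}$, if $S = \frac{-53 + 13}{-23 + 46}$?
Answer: $- \frac{391783}{17670673} \approx -0.022171$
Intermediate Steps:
$p{\left(j,r \right)} = 42 + j$ ($p{\left(j,r \right)} = j - -42 = j + 42 = 42 + j$)
$S = - \frac{40}{23} \approx -1.7391$
$I{\left(U \right)} = - \frac{529}{577}$ ($I{\left(U \right)} = \frac{29 - 98}{- \frac{40}{23} + 77} = - \frac{69}{\frac{1731}{23}} = \left(-69\right) \frac{23}{1731} = - \frac{529}{577}$)
$\frac{p{\left(117,-104 \right)} - 838}{I{\left(-56 \right)} + 30626} = \frac{\left(42 + 117\right) - 838}{- \frac{529}{577} + 30626} = \frac{159 - 838}{\frac{17670673}{577}} = \left(-679\right) \frac{577}{17670673} = - \frac{391783}{17670673}$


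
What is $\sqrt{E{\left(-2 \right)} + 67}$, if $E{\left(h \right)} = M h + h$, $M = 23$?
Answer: $\sqrt{19} \approx 4.3589$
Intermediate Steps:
$E{\left(h \right)} = 24 h$ ($E{\left(h \right)} = 23 h + h = 24 h$)
$\sqrt{E{\left(-2 \right)} + 67} = \sqrt{24 \left(-2\right) + 67} = \sqrt{-48 + 67} = \sqrt{19}$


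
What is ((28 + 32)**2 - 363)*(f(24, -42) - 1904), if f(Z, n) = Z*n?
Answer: -9426144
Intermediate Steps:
((28 + 32)**2 - 363)*(f(24, -42) - 1904) = ((28 + 32)**2 - 363)*(24*(-42) - 1904) = (60**2 - 363)*(-1008 - 1904) = (3600 - 363)*(-2912) = 3237*(-2912) = -9426144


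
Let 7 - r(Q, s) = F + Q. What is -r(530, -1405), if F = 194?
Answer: 717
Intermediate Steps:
r(Q, s) = -187 - Q (r(Q, s) = 7 - (194 + Q) = 7 + (-194 - Q) = -187 - Q)
-r(530, -1405) = -(-187 - 1*530) = -(-187 - 530) = -1*(-717) = 717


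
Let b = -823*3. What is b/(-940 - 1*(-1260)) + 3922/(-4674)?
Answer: -6397573/747840 ≈ -8.5547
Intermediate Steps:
b = -2469
b/(-940 - 1*(-1260)) + 3922/(-4674) = -2469/(-940 - 1*(-1260)) + 3922/(-4674) = -2469/(-940 + 1260) + 3922*(-1/4674) = -2469/320 - 1961/2337 = -6397573/747840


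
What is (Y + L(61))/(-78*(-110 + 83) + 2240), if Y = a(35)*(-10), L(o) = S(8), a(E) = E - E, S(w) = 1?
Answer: 1/4346 ≈ 0.00023010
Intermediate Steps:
a(E) = 0
L(o) = 1
Y = 0 (Y = 0*(-10) = 0)
(Y + L(61))/(-78*(-110 + 83) + 2240) = (0 + 1)/(-78*(-110 + 83) + 2240) = 1/(-78*(-27) + 2240) = 1/(2106 + 2240) = 1/4346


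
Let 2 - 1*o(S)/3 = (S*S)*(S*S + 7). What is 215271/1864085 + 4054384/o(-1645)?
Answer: 2364508207377853067/20474895949119164745 ≈ 0.11548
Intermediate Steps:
o(S) = 6 - 3*S**2*(7 + S**2) (o(S) = 6 - 3*S*S*(S*S + 7) = 6 - 3*S**2*(S**2 + 7) = 6 - 3*S**2*(7 + S**2))
215271/1864085 + 4054384/o(-1645) = 215271/1864085 + 4054384/(6 - 21*(-1645)**2 - 3*(-1645)**4) = 215271*(1/1864085) + 4054384/(6 - 21*2706025 - 3*7322571300625) = 215271/1864085 + 4054384/(6 - 56826525 - 21967713901875) = 215271/1864085 + 4054384/(-21967770728394) = 215271/1864085 + 4054384*(-1/21967770728394) = 215271/1864085 - 2027192/10983885364197 = 2364508207377853067/20474895949119164745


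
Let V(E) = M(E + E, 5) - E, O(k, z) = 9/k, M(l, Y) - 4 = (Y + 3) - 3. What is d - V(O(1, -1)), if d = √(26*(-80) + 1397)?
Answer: I*√683 ≈ 26.134*I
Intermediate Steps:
M(l, Y) = 4 + Y (M(l, Y) = 4 + ((Y + 3) - 3) = 4 + ((3 + Y) - 3) = 4 + Y)
V(E) = 9 - E (V(E) = (4 + 5) - E = 9 - E)
d = I*√683 (d = √(-2080 + 1397) = √(-683) = I*√683 ≈ 26.134*I)
d - V(O(1, -1)) = I*√683 - (9 - 9/1) = I*√683 - (9 - 9) = I*√683 - 1*0 = I*√683 + 0 = I*√683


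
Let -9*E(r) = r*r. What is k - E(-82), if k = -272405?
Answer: -2444921/9 ≈ -2.7166e+5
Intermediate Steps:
E(r) = -r²/9 (E(r) = -r*r/9 = -r²/9)
k - E(-82) = -272405 - (-1)*(-82)²/9 = -272405 - (-1)*6724/9 = -272405 - 1*(-6724/9) = -272405 + 6724/9 = -2444921/9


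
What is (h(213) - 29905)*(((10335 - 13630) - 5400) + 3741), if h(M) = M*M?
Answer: -76608656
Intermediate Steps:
h(M) = M²
(h(213) - 29905)*(((10335 - 13630) - 5400) + 3741) = (213² - 29905)*(((10335 - 13630) - 5400) + 3741) = (45369 - 29905)*((-3295 - 5400) + 3741) = 15464*(-8695 + 3741) = 15464*(-4954) = -76608656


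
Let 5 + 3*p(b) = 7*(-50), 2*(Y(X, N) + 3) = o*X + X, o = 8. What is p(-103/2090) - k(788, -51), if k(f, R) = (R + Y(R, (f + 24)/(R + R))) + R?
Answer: 1297/6 ≈ 216.17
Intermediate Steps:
Y(X, N) = -3 + 9*X/2 (Y(X, N) = -3 + (8*X + X)/2 = -3 + (9*X)/2 = -3 + 9*X/2)
k(f, R) = -3 + 13*R/2 (k(f, R) = (R + (-3 + 9*R/2)) + R = (-3 + 11*R/2) + R = -3 + 13*R/2)
p(b) = -355/3 (p(b) = -5/3 + (7*(-50))/3 = -5/3 + (1/3)*(-350) = -5/3 - 350/3 = -355/3)
p(-103/2090) - k(788, -51) = -355/3 - (-3 + (13/2)*(-51)) = -355/3 - (-3 - 663/2) = -355/3 - 1*(-669/2) = -355/3 + 669/2 = 1297/6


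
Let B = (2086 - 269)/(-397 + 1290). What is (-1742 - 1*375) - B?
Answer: -1892298/893 ≈ -2119.0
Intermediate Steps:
B = 1817/893 ≈ 2.0347
(-1742 - 1*375) - B = (-1742 - 1*375) - 1*1817/893 = (-1742 - 375) - 1817/893 = -2117 - 1817/893 = -1892298/893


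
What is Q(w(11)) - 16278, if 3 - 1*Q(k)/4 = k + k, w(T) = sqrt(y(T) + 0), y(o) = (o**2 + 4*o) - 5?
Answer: -16266 - 32*sqrt(10) ≈ -16367.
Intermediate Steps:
y(o) = -5 + o**2 + 4*o
w(T) = sqrt(-5 + T**2 + 4*T) (w(T) = sqrt((-5 + T**2 + 4*T) + 0) = sqrt(-5 + T**2 + 4*T))
Q(k) = 12 - 8*k (Q(k) = 12 - 4*(k + k) = 12 - 8*k)
Q(w(11)) - 16278 = (12 - 8*sqrt(-5 + 11**2 + 4*11)) - 16278 = (12 - 8*sqrt(-5 + 121 + 44)) - 16278 = (12 - 32*sqrt(10)) - 16278 = -16266 - 32*sqrt(10)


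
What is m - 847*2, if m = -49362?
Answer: -51056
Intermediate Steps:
m - 847*2 = -49362 - 847*2 = -49362 - 1*1694 = -49362 - 1694 = -51056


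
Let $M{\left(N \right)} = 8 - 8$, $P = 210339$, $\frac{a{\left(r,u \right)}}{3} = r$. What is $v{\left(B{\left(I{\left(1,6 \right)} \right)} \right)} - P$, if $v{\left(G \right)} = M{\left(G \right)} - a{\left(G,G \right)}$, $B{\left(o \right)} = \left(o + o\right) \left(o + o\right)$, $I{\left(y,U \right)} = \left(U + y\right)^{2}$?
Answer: $-239151$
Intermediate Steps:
$a{\left(r,u \right)} = 3 r$
$B{\left(o \right)} = 4 o^{2}$ ($B{\left(o \right)} = 2 o 2 o = 4 o^{2}$)
$M{\left(N \right)} = 0$
$v{\left(G \right)} = - 3 G$ ($v{\left(G \right)} = 0 - 3 G = - 3 G$)
$v{\left(B{\left(I{\left(1,6 \right)} \right)} \right)} - P = - 3 \cdot 4 \left(\left(6 + 1\right)^{2}\right)^{2} - 210339 = - 3 \cdot 4 \left(7^{2}\right)^{2} - 210339 = - 3 \cdot 4 \cdot 49^{2} - 210339 = - 3 \cdot 4 \cdot 2401 - 210339 = \left(-3\right) 9604 - 210339 = -28812 - 210339 = -239151$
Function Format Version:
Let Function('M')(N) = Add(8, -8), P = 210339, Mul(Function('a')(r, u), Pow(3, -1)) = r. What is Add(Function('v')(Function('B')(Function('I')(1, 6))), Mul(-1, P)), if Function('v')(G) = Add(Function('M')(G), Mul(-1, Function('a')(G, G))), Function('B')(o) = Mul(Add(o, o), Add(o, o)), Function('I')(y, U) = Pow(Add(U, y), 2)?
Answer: -239151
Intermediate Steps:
Function('a')(r, u) = Mul(3, r)
Function('B')(o) = Mul(4, Pow(o, 2)) (Function('B')(o) = Mul(Mul(2, o), Mul(2, o)) = Mul(4, Pow(o, 2)))
Function('M')(N) = 0
Function('v')(G) = Mul(-3, G) (Function('v')(G) = Add(0, Mul(-1, Mul(3, G))) = Add(0, Mul(-3, G)) = Mul(-3, G))
Add(Function('v')(Function('B')(Function('I')(1, 6))), Mul(-1, P)) = Add(Mul(-3, Mul(4, Pow(Pow(Add(6, 1), 2), 2))), Mul(-1, 210339)) = Add(Mul(-3, Mul(4, Pow(Pow(7, 2), 2))), -210339) = Add(Mul(-3, Mul(4, Pow(49, 2))), -210339) = Add(Mul(-3, Mul(4, 2401)), -210339) = Add(Mul(-3, 9604), -210339) = Add(-28812, -210339) = -239151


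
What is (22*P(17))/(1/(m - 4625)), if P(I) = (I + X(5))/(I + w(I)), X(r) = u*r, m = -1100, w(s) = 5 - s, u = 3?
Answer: -806080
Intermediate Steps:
X(r) = 3*r
P(I) = 3 + I/5 (P(I) = (I + 3*5)/(I + (5 - I)) = (I + 15)/5 = (15 + I)*(⅕) = 3 + I/5)
(22*P(17))/(1/(m - 4625)) = (22*(3 + (⅕)*17))/(1/(-1100 - 4625)) = (22*(3 + 17/5))/(1/(-5725)) = (22*(32/5))/(-1/5725) = (704/5)*(-5725) = -806080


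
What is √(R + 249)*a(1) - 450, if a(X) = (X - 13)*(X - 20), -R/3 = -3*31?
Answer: -450 + 912*√33 ≈ 4789.0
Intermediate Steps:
R = 279 (R = -(-9)*31 = -3*(-93) = 279)
a(X) = (-20 + X)*(-13 + X) (a(X) = (-13 + X)*(-20 + X) = (-20 + X)*(-13 + X))
√(R + 249)*a(1) - 450 = √(279 + 249)*(260 + 1² - 33*1) - 450 = √528*(260 + 1 - 33) - 450 = (4*√33)*228 - 450 = 912*√33 - 450 = -450 + 912*√33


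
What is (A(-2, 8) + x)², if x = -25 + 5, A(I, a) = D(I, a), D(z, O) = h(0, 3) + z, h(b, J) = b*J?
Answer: 484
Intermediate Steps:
h(b, J) = J*b
D(z, O) = z (D(z, O) = 3*0 + z = 0 + z = z)
A(I, a) = I
x = -20
(A(-2, 8) + x)² = (-2 - 20)² = (-22)² = 484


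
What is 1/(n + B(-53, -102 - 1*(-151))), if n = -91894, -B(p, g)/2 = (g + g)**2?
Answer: -1/111102 ≈ -9.0007e-6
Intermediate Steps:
B(p, g) = -8*g**2 (B(p, g) = -2*(g + g)**2 = -2*4*g**2 = -8*g**2)
1/(n + B(-53, -102 - 1*(-151))) = 1/(-91894 - 8*(-102 - 1*(-151))**2) = 1/(-91894 - 8*(-102 + 151)**2) = 1/(-91894 - 8*49**2) = 1/(-91894 - 8*2401) = 1/(-91894 - 19208) = 1/(-111102) = -1/111102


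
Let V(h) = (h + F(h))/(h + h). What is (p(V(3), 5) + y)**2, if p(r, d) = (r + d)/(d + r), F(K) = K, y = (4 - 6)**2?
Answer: 25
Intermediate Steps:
y = 4 (y = (-2)**2 = 4)
V(h) = 1 (V(h) = (h + h)/(h + h) = (2*h)/((2*h)) = (2*h)*(1/(2*h)) = 1)
p(r, d) = 1 (p(r, d) = (d + r)/(d + r) = 1)
(p(V(3), 5) + y)**2 = (1 + 4)**2 = 5**2 = 25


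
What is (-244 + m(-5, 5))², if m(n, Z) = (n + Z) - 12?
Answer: 65536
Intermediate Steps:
m(n, Z) = -12 + Z + n (m(n, Z) = (Z + n) - 12 = -12 + Z + n)
(-244 + m(-5, 5))² = (-244 + (-12 + 5 - 5))² = (-244 - 12)² = (-256)² = 65536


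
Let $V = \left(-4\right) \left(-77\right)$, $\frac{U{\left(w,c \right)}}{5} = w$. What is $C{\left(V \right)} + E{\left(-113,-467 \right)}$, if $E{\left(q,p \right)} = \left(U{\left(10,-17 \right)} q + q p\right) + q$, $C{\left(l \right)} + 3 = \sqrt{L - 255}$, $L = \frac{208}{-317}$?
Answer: $47005 + \frac{i \sqrt{25690631}}{317} \approx 47005.0 + 15.989 i$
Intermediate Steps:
$L = - \frac{208}{317}$ ($L = 208 \left(- \frac{1}{317}\right) = - \frac{208}{317} \approx -0.65615$)
$U{\left(w,c \right)} = 5 w$
$V = 308$
$C{\left(l \right)} = -3 + \frac{i \sqrt{25690631}}{317}$ ($C{\left(l \right)} = -3 + \sqrt{- \frac{208}{317} - 255} = -3 + \sqrt{- \frac{81043}{317}} = -3 + \frac{i \sqrt{25690631}}{317}$)
$E{\left(q,p \right)} = 51 q + p q$ ($E{\left(q,p \right)} = \left(5 \cdot 10 q + q p\right) + q = \left(50 q + p q\right) + q = 51 q + p q$)
$C{\left(V \right)} + E{\left(-113,-467 \right)} = \left(-3 + \frac{i \sqrt{25690631}}{317}\right) - 113 \left(51 - 467\right) = \left(-3 + \frac{i \sqrt{25690631}}{317}\right) - -47008 = \left(-3 + \frac{i \sqrt{25690631}}{317}\right) + 47008 = 47005 + \frac{i \sqrt{25690631}}{317}$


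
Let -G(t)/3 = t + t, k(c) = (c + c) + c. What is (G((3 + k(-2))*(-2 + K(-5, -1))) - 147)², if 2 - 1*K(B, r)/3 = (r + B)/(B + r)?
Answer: 16641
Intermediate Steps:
K(B, r) = 3 (K(B, r) = 6 - 3*(r + B)/(B + r) = 6 - 3*(B + r)/(B + r) = 6 - 3*1 = 6 - 3 = 3)
k(c) = 3*c (k(c) = 2*c + c = 3*c)
G(t) = -6*t (G(t) = -3*(t + t) = -6*t)
(G((3 + k(-2))*(-2 + K(-5, -1))) - 147)² = (-6*(3 + 3*(-2))*(-2 + 3) - 147)² = (-6*(3 - 6) - 147)² = (-(-18) - 147)² = (-6*(-3) - 147)² = (18 - 147)² = (-129)² = 16641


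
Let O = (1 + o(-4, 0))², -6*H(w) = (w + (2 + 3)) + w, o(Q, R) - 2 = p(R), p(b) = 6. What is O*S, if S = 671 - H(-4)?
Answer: 108621/2 ≈ 54311.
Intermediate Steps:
o(Q, R) = 8 (o(Q, R) = 2 + 6 = 8)
H(w) = -⅚ - w/3 (H(w) = -((w + (2 + 3)) + w)/6 = -((w + 5) + w)/6 = -((5 + w) + w)/6 = -(5 + 2*w)/6 = -⅚ - w/3)
S = 1341/2 (S = 671 - (-⅚ - ⅓*(-4)) = 671 - (-⅚ + 4/3) = 671 - 1*½ = 671 - ½ = 1341/2 ≈ 670.50)
O = 81 (O = (1 + 8)² = 9² = 81)
O*S = 81*(1341/2) = 108621/2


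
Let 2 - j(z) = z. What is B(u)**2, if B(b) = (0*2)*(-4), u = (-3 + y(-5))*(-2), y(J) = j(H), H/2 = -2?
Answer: 0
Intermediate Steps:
H = -4 (H = 2*(-2) = -4)
j(z) = 2 - z
y(J) = 6 (y(J) = 2 - 1*(-4) = 2 + 4 = 6)
u = -6 (u = (-3 + 6)*(-2) = 3*(-2) = -6)
B(b) = 0 (B(b) = 0*(-4) = 0)
B(u)**2 = 0**2 = 0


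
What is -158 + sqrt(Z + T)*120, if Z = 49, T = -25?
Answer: -158 + 240*sqrt(6) ≈ 429.88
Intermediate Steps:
-158 + sqrt(Z + T)*120 = -158 + sqrt(49 - 25)*120 = -158 + sqrt(24)*120 = -158 + (2*sqrt(6))*120 = -158 + 240*sqrt(6)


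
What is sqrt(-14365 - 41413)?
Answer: 167*I*sqrt(2) ≈ 236.17*I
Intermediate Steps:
sqrt(-14365 - 41413) = sqrt(-55778) = 167*I*sqrt(2)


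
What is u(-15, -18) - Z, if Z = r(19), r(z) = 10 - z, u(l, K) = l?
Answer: -6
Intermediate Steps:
Z = -9 (Z = 10 - 1*19 = 10 - 19 = -9)
u(-15, -18) - Z = -15 - 1*(-9) = -15 + 9 = -6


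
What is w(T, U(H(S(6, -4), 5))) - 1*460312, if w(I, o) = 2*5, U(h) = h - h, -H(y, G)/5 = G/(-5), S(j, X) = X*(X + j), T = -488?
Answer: -460302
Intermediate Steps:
H(y, G) = G (H(y, G) = -5*G/(-5) = -5*G*(-1)/5 = -(-1)*G = G)
U(h) = 0
w(I, o) = 10
w(T, U(H(S(6, -4), 5))) - 1*460312 = 10 - 1*460312 = 10 - 460312 = -460302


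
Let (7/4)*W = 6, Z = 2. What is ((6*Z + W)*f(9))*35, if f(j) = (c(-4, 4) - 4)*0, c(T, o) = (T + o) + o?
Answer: 0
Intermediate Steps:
W = 24/7 (W = (4/7)*6 = 24/7 ≈ 3.4286)
c(T, o) = T + 2*o
f(j) = 0 (f(j) = ((-4 + 2*4) - 4)*0 = ((-4 + 8) - 4)*0 = (4 - 4)*0 = 0*0 = 0)
((6*Z + W)*f(9))*35 = ((6*2 + 24/7)*0)*35 = ((12 + 24/7)*0)*35 = ((108/7)*0)*35 = 0*35 = 0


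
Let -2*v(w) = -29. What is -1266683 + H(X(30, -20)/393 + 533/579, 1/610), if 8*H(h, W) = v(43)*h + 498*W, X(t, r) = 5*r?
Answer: -156284504340741/123381040 ≈ -1.2667e+6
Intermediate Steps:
v(w) = 29/2 (v(w) = -½*(-29) = 29/2)
H(h, W) = 29*h/16 + 249*W/4 (H(h, W) = (29*h/2 + 498*W)/8 = (498*W + 29*h/2)/8 = 29*h/16 + 249*W/4)
-1266683 + H(X(30, -20)/393 + 533/579, 1/610) = -1266683 + (29*((5*(-20))/393 + 533/579)/16 + (249/4)/610) = -1266683 + (29*(-100*1/393 + 533*(1/579))/16 + (249/4)*(1/610)) = -1266683 + (29*(-100/393 + 533/579)/16 + 249/2440) = -1266683 + ((29/16)*(16841/25283) + 249/2440) = -1266683 + (488389/404528 + 249/2440) = -1266683 + 161549579/123381040 = -156284504340741/123381040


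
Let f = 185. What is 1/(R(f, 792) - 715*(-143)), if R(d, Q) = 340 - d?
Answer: 1/102400 ≈ 9.7656e-6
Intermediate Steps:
1/(R(f, 792) - 715*(-143)) = 1/((340 - 1*185) - 715*(-143)) = 1/((340 - 185) + 102245) = 1/(155 + 102245) = 1/102400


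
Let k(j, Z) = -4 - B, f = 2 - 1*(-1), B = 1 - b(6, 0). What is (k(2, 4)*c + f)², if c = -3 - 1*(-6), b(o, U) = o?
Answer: 36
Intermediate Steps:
c = 3 (c = -3 + 6 = 3)
B = -5 (B = 1 - 1*6 = 1 - 6 = -5)
f = 3 (f = 2 + 1 = 3)
k(j, Z) = 1 (k(j, Z) = -4 - 1*(-5) = -4 + 5 = 1)
(k(2, 4)*c + f)² = (1*3 + 3)² = (3 + 3)² = 6² = 36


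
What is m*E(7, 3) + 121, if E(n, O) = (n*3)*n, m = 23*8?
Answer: 27169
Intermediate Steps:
m = 184
E(n, O) = 3*n**2 (E(n, O) = (3*n)*n = 3*n**2)
m*E(7, 3) + 121 = 184*(3*7**2) + 121 = 184*(3*49) + 121 = 184*147 + 121 = 27048 + 121 = 27169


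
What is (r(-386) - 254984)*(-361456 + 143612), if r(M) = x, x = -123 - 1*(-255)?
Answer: 55517979088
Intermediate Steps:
x = 132 (x = -123 + 255 = 132)
r(M) = 132
(r(-386) - 254984)*(-361456 + 143612) = (132 - 254984)*(-361456 + 143612) = -254852*(-217844) = 55517979088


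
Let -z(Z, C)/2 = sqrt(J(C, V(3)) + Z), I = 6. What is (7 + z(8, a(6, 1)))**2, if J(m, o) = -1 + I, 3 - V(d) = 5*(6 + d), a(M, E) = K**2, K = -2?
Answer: 101 - 28*sqrt(13) ≈ 0.044564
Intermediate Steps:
a(M, E) = 4 (a(M, E) = (-2)**2 = 4)
V(d) = -27 - 5*d (V(d) = 3 - 5*(6 + d) = 3 - (30 + 5*d) = 3 + (-30 - 5*d) = -27 - 5*d)
J(m, o) = 5 (J(m, o) = -1 + 6 = 5)
z(Z, C) = -2*sqrt(5 + Z)
(7 + z(8, a(6, 1)))**2 = (7 - 2*sqrt(5 + 8))**2 = (7 - 2*sqrt(13))**2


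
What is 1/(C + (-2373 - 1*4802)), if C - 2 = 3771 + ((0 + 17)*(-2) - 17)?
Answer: -1/3453 ≈ -0.00028960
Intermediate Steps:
C = 3722 (C = 2 + (3771 + ((0 + 17)*(-2) - 17)) = 2 + (3771 + (17*(-2) - 17)) = 2 + (3771 + (-34 - 17)) = 2 + (3771 - 51) = 2 + 3720 = 3722)
1/(C + (-2373 - 1*4802)) = 1/(3722 + (-2373 - 1*4802)) = 1/(3722 + (-2373 - 4802)) = 1/(3722 - 7175) = 1/(-3453) = -1/3453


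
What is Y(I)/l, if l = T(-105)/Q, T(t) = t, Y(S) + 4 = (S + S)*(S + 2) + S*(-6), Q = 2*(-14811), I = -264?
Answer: 197361512/5 ≈ 3.9472e+7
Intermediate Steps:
Q = -29622
Y(S) = -4 - 6*S + 2*S*(2 + S) (Y(S) = -4 + ((S + S)*(S + 2) + S*(-6)) = -4 + ((2*S)*(2 + S) - 6*S) = -4 + (2*S*(2 + S) - 6*S) = -4 + (-6*S + 2*S*(2 + S)) = -4 - 6*S + 2*S*(2 + S))
l = 35/9874 (l = -105/(-29622) = -105*(-1/29622) = 35/9874 ≈ 0.0035447)
Y(I)/l = (-4 - 2*(-264) + 2*(-264)²)/(35/9874) = (-4 + 528 + 2*69696)*(9874/35) = (-4 + 528 + 139392)*(9874/35) = 139916*(9874/35) = 197361512/5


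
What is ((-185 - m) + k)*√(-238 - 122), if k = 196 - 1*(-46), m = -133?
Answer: 1140*I*√10 ≈ 3605.0*I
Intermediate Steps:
k = 242 (k = 196 + 46 = 242)
((-185 - m) + k)*√(-238 - 122) = ((-185 - 1*(-133)) + 242)*√(-238 - 122) = ((-185 + 133) + 242)*√(-360) = (-52 + 242)*(6*I*√10) = 190*(6*I*√10) = 1140*I*√10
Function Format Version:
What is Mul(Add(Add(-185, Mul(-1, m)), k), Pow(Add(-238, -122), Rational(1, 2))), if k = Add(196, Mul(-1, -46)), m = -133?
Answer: Mul(1140, I, Pow(10, Rational(1, 2))) ≈ Mul(3605.0, I)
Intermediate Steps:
k = 242 (k = Add(196, 46) = 242)
Mul(Add(Add(-185, Mul(-1, m)), k), Pow(Add(-238, -122), Rational(1, 2))) = Mul(Add(Add(-185, Mul(-1, -133)), 242), Pow(Add(-238, -122), Rational(1, 2))) = Mul(Add(Add(-185, 133), 242), Pow(-360, Rational(1, 2))) = Mul(Add(-52, 242), Mul(6, I, Pow(10, Rational(1, 2)))) = Mul(190, Mul(6, I, Pow(10, Rational(1, 2)))) = Mul(1140, I, Pow(10, Rational(1, 2)))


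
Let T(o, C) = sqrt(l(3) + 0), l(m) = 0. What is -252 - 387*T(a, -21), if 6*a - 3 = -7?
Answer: -252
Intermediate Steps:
a = -2/3 (a = 1/2 + (1/6)*(-7) = 1/2 - 7/6 = -2/3 ≈ -0.66667)
T(o, C) = 0 (T(o, C) = sqrt(0 + 0) = sqrt(0) = 0)
-252 - 387*T(a, -21) = -252 - 387*0 = -252 + 0 = -252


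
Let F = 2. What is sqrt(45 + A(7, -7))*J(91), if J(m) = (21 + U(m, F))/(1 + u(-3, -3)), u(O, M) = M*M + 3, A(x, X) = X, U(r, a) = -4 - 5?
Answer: 12*sqrt(38)/13 ≈ 5.6902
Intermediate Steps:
U(r, a) = -9
u(O, M) = 3 + M**2 (u(O, M) = M**2 + 3 = 3 + M**2)
J(m) = 12/13 (J(m) = (21 - 9)/(1 + (3 + (-3)**2)) = 12/(1 + (3 + 9)) = 12/(1 + 12) = 12/13)
sqrt(45 + A(7, -7))*J(91) = sqrt(45 - 7)*(12/13) = sqrt(38)*(12/13) = 12*sqrt(38)/13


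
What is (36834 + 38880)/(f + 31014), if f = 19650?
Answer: 12619/8444 ≈ 1.4944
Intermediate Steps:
(36834 + 38880)/(f + 31014) = (36834 + 38880)/(19650 + 31014) = 75714/50664 = 75714*(1/50664) = 12619/8444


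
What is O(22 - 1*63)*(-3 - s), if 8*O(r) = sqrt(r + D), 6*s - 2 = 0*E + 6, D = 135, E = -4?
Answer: -13*sqrt(94)/24 ≈ -5.2517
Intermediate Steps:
s = 4/3 (s = 1/3 + (0*(-4) + 6)/6 = 1/3 + (0 + 6)/6 = 1/3 + (1/6)*6 = 1/3 + 1 = 4/3 ≈ 1.3333)
O(r) = sqrt(135 + r)/8 (O(r) = sqrt(r + 135)/8 = sqrt(135 + r)/8)
O(22 - 1*63)*(-3 - s) = (sqrt(135 + (22 - 1*63))/8)*(-3 - 1*4/3) = (sqrt(135 + (22 - 63))/8)*(-3 - 4/3) = (sqrt(135 - 41)/8)*(-13/3) = (sqrt(94)/8)*(-13/3) = -13*sqrt(94)/24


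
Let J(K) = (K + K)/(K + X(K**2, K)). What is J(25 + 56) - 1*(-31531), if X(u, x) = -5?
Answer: 1198259/38 ≈ 31533.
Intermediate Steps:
J(K) = 2*K/(-5 + K) (J(K) = (K + K)/(K - 5) = (2*K)/(-5 + K) = 2*K/(-5 + K))
J(25 + 56) - 1*(-31531) = 2*(25 + 56)/(-5 + (25 + 56)) - 1*(-31531) = 2*81/(-5 + 81) + 31531 = 2*81/76 + 31531 = 2*81*(1/76) + 31531 = 81/38 + 31531 = 1198259/38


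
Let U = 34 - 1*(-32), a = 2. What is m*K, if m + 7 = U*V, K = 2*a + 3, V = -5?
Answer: -2359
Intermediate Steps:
K = 7 (K = 2*2 + 3 = 4 + 3 = 7)
U = 66 (U = 34 + 32 = 66)
m = -337 (m = -7 + 66*(-5) = -7 - 330 = -337)
m*K = -337*7 = -2359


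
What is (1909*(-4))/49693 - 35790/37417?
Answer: -66588022/59979451 ≈ -1.1102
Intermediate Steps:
(1909*(-4))/49693 - 35790/37417 = -7636*1/49693 - 35790*1/37417 = -7636/49693 - 35790/37417 = -66588022/59979451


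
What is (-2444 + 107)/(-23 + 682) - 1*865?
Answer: -572372/659 ≈ -868.55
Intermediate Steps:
(-2444 + 107)/(-23 + 682) - 1*865 = -2337/659 - 865 = -572372/659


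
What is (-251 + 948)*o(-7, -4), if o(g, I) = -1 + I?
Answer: -3485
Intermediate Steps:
(-251 + 948)*o(-7, -4) = (-251 + 948)*(-1 - 4) = 697*(-5) = -3485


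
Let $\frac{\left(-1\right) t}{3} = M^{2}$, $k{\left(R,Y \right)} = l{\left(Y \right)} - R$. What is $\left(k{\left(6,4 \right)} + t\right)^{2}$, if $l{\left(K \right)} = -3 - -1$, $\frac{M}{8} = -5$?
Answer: $23116864$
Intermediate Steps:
$M = -40$ ($M = 8 \left(-5\right) = -40$)
$l{\left(K \right)} = -2$ ($l{\left(K \right)} = -3 + 1 = -2$)
$k{\left(R,Y \right)} = -2 - R$
$t = -4800$ ($t = - 3 \left(-40\right)^{2} = \left(-3\right) 1600 = -4800$)
$\left(k{\left(6,4 \right)} + t\right)^{2} = \left(\left(-2 - 6\right) - 4800\right)^{2} = \left(-8 - 4800\right)^{2} = \left(-4808\right)^{2} = 23116864$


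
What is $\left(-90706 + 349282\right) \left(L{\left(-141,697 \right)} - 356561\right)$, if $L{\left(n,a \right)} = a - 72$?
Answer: $-92036507136$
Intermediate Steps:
$L{\left(n,a \right)} = -72 + a$
$\left(-90706 + 349282\right) \left(L{\left(-141,697 \right)} - 356561\right) = \left(-90706 + 349282\right) \left(\left(-72 + 697\right) - 356561\right) = 258576 \left(625 - 356561\right) = 258576 \left(-355936\right) = -92036507136$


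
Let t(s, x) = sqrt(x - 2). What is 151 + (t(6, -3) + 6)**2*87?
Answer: 2848 + 1044*I*sqrt(5) ≈ 2848.0 + 2334.5*I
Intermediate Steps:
t(s, x) = sqrt(-2 + x)
151 + (t(6, -3) + 6)**2*87 = 151 + (sqrt(-2 - 3) + 6)**2*87 = 151 + (sqrt(-5) + 6)**2*87 = 151 + (I*sqrt(5) + 6)**2*87 = 151 + (6 + I*sqrt(5))**2*87 = 151 + 87*(6 + I*sqrt(5))**2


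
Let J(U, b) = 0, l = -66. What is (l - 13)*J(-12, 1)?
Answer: 0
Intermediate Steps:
(l - 13)*J(-12, 1) = (-66 - 13)*0 = -79*0 = 0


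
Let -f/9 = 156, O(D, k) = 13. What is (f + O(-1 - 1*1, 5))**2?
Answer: 1934881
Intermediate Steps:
f = -1404 (f = -9*156 = -1404)
(f + O(-1 - 1*1, 5))**2 = (-1404 + 13)**2 = (-1391)**2 = 1934881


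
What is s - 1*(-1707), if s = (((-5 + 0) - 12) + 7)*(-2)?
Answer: 1727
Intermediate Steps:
s = 20 (s = ((-5 - 12) + 7)*(-2) = (-17 + 7)*(-2) = -10*(-2) = 20)
s - 1*(-1707) = 20 - 1*(-1707) = 20 + 1707 = 1727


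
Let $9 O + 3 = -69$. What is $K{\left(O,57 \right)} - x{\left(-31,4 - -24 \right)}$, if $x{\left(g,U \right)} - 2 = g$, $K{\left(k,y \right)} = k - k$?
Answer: $29$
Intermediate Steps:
$O = -8$ ($O = - \frac{1}{3} + \frac{1}{9} \left(-69\right) = - \frac{1}{3} - \frac{23}{3} = -8$)
$K{\left(k,y \right)} = 0$
$x{\left(g,U \right)} = 2 + g$
$K{\left(O,57 \right)} - x{\left(-31,4 - -24 \right)} = 0 - \left(2 - 31\right) = 0 - -29 = 0 + 29 = 29$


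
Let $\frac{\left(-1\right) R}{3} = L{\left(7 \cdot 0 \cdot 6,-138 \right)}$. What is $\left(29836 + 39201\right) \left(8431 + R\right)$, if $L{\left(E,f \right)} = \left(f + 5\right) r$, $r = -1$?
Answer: $554505184$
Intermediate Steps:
$L{\left(E,f \right)} = -5 - f$ ($L{\left(E,f \right)} = \left(f + 5\right) \left(-1\right) = \left(5 + f\right) \left(-1\right) = -5 - f$)
$R = -399$ ($R = - 3 \left(-5 - -138\right) = - 3 \left(-5 + 138\right) = \left(-3\right) 133 = -399$)
$\left(29836 + 39201\right) \left(8431 + R\right) = \left(29836 + 39201\right) \left(8431 - 399\right) = 69037 \cdot 8032 = 554505184$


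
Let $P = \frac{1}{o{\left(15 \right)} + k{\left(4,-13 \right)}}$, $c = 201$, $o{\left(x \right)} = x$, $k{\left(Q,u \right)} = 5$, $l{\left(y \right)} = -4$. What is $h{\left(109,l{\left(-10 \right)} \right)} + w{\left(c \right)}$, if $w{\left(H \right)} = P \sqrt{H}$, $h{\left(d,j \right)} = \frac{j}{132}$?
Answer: $- \frac{1}{33} + \frac{\sqrt{201}}{20} \approx 0.67857$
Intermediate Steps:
$h{\left(d,j \right)} = \frac{j}{132}$ ($h{\left(d,j \right)} = j \frac{1}{132} = \frac{j}{132}$)
$P = \frac{1}{20}$ ($P = \frac{1}{15 + 5} = \frac{1}{20} \approx 0.05$)
$w{\left(H \right)} = \frac{\sqrt{H}}{20}$
$h{\left(109,l{\left(-10 \right)} \right)} + w{\left(c \right)} = \frac{1}{132} \left(-4\right) + \frac{\sqrt{201}}{20} = - \frac{1}{33} + \frac{\sqrt{201}}{20}$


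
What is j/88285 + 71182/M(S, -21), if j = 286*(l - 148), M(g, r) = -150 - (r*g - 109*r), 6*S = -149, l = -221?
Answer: -13193472554/522735485 ≈ -25.239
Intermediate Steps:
S = -149/6 (S = (⅙)*(-149) = -149/6 ≈ -24.833)
M(g, r) = -150 + 109*r - g*r (M(g, r) = -150 - (g*r - 109*r) = -150 - (-109*r + g*r) = -150 + (109*r - g*r) = -150 + 109*r - g*r)
j = -105534 (j = 286*(-221 - 148) = 286*(-369) = -105534)
j/88285 + 71182/M(S, -21) = -105534/88285 + 71182/(-150 + 109*(-21) - 1*(-149/6)*(-21)) = -105534*1/88285 + 71182/(-150 - 2289 - 1043/2) = -105534/88285 + 71182/(-5921/2) = -105534/88285 + 71182*(-2/5921) = -105534/88285 - 142364/5921 = -13193472554/522735485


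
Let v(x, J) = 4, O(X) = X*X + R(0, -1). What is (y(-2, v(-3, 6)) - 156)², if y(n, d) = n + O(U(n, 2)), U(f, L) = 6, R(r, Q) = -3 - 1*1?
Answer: 15876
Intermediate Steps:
R(r, Q) = -4 (R(r, Q) = -3 - 1 = -4)
O(X) = -4 + X² (O(X) = X*X - 4 = X² - 4 = -4 + X²)
y(n, d) = 32 + n (y(n, d) = n + (-4 + 6²) = n + (-4 + 36) = n + 32 = 32 + n)
(y(-2, v(-3, 6)) - 156)² = ((32 - 2) - 156)² = (30 - 156)² = (-126)² = 15876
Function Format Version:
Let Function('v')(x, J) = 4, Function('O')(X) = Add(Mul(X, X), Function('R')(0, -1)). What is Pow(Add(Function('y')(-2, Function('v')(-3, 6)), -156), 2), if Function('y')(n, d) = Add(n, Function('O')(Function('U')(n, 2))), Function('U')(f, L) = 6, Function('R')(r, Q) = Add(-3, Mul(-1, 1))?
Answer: 15876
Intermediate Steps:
Function('R')(r, Q) = -4 (Function('R')(r, Q) = Add(-3, -1) = -4)
Function('O')(X) = Add(-4, Pow(X, 2)) (Function('O')(X) = Add(Mul(X, X), -4) = Add(Pow(X, 2), -4) = Add(-4, Pow(X, 2)))
Function('y')(n, d) = Add(32, n) (Function('y')(n, d) = Add(n, Add(-4, Pow(6, 2))) = Add(n, Add(-4, 36)) = Add(n, 32) = Add(32, n))
Pow(Add(Function('y')(-2, Function('v')(-3, 6)), -156), 2) = Pow(Add(Add(32, -2), -156), 2) = Pow(Add(30, -156), 2) = Pow(-126, 2) = 15876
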